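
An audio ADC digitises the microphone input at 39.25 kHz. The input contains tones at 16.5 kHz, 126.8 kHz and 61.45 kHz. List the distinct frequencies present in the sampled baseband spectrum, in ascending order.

9.05 kHz, 16.5 kHz, 17.05 kHz

fs/2 = 19.625 kHz.
16.5 kHz ≤ fs/2 = 19.625 kHz, passes unchanged.
126.8 kHz mod fs = 9.05 kHz.
9.05 kHz ≤ fs/2 = 19.625 kHz, appears at 9.05 kHz.
61.45 kHz mod fs = 22.2 kHz.
22.2 kHz > fs/2 = 19.625 kHz, folds to fs − 22.2 kHz = 17.05 kHz.
Distinct values: {9.05 kHz, 16.5 kHz, 17.05 kHz}.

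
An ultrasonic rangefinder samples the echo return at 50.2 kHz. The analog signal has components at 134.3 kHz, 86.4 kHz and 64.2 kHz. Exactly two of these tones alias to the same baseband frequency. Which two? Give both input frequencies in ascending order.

fs/2 = 25.1 kHz.
134.3 kHz mod fs = 33.9 kHz.
33.9 kHz > fs/2 = 25.1 kHz, folds to fs − 33.9 kHz = 16.3 kHz.
86.4 kHz mod fs = 36.2 kHz.
36.2 kHz > fs/2 = 25.1 kHz, folds to fs − 36.2 kHz = 14 kHz.
64.2 kHz mod fs = 14 kHz.
14 kHz ≤ fs/2 = 25.1 kHz, appears at 14 kHz.
64.2 kHz and 86.4 kHz both map to 14 kHz.

64.2 kHz, 86.4 kHz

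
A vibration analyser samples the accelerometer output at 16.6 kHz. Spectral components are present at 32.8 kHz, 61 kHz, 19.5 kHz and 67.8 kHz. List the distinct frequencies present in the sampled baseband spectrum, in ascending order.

fs/2 = 8.3 kHz.
32.8 kHz mod fs = 16.2 kHz.
16.2 kHz > fs/2 = 8.3 kHz, folds to fs − 16.2 kHz = 0.4 kHz.
61 kHz mod fs = 11.2 kHz.
11.2 kHz > fs/2 = 8.3 kHz, folds to fs − 11.2 kHz = 5.4 kHz.
19.5 kHz mod fs = 2.9 kHz.
2.9 kHz ≤ fs/2 = 8.3 kHz, appears at 2.9 kHz.
67.8 kHz mod fs = 1.4 kHz.
1.4 kHz ≤ fs/2 = 8.3 kHz, appears at 1.4 kHz.
Distinct values: {0.4 kHz, 1.4 kHz, 2.9 kHz, 5.4 kHz}.

0.4 kHz, 1.4 kHz, 2.9 kHz, 5.4 kHz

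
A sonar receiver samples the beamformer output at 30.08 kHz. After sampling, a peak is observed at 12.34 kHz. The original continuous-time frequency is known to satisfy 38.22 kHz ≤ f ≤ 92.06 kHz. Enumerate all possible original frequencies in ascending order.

42.42 kHz, 47.82 kHz, 72.5 kHz, 77.9 kHz

Frequencies that alias to 12.34 kHz are k·fs ± 12.34 kHz for integer k ≥ 0.
k=0: 12.34 kHz.
k=1: 17.74 kHz, 42.42 kHz.
k=2: 47.82 kHz, 72.5 kHz.
k=3: 77.9 kHz, 102.58 kHz.
k=4: 107.98 kHz, 132.66 kHz.
Within [38.22 kHz, 92.06 kHz]: 42.42 kHz, 47.82 kHz, 72.5 kHz, 77.9 kHz.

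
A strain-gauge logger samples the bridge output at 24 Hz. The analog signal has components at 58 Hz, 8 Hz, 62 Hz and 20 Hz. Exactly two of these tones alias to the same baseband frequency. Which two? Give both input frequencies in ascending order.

58 Hz, 62 Hz

fs/2 = 12 Hz.
58 Hz mod fs = 10 Hz.
10 Hz ≤ fs/2 = 12 Hz, appears at 10 Hz.
8 Hz ≤ fs/2 = 12 Hz, passes unchanged.
62 Hz mod fs = 14 Hz.
14 Hz > fs/2 = 12 Hz, folds to fs − 14 Hz = 10 Hz.
20 Hz > fs/2 = 12 Hz, folds to fs − 20 Hz = 4 Hz.
58 Hz and 62 Hz both map to 10 Hz.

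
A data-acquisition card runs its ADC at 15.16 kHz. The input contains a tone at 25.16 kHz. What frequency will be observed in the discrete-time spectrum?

25.16 kHz mod fs = 10 kHz.
10 kHz > fs/2 = 7.58 kHz, folds to fs − 10 kHz = 5.16 kHz.

5.16 kHz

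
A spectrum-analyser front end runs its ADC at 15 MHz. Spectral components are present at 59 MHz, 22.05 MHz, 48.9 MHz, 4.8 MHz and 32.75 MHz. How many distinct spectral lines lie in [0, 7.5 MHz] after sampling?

fs/2 = 7.5 MHz.
59 MHz mod fs = 14 MHz.
14 MHz > fs/2 = 7.5 MHz, folds to fs − 14 MHz = 1 MHz.
22.05 MHz mod fs = 7.05 MHz.
7.05 MHz ≤ fs/2 = 7.5 MHz, appears at 7.05 MHz.
48.9 MHz mod fs = 3.9 MHz.
3.9 MHz ≤ fs/2 = 7.5 MHz, appears at 3.9 MHz.
4.8 MHz ≤ fs/2 = 7.5 MHz, passes unchanged.
32.75 MHz mod fs = 2.75 MHz.
2.75 MHz ≤ fs/2 = 7.5 MHz, appears at 2.75 MHz.
Distinct values: {1 MHz, 2.75 MHz, 3.9 MHz, 4.8 MHz, 7.05 MHz} → 5.

5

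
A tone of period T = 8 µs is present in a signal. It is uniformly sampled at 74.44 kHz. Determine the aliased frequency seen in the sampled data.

T = 8 µs → f = 1/T = 125 kHz.
125 kHz mod fs = 50.56 kHz.
50.56 kHz > fs/2 = 37.22 kHz, folds to fs − 50.56 kHz = 23.88 kHz.

23.88 kHz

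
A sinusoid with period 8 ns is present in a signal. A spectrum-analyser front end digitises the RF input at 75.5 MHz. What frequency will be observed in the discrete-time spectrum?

26 MHz

T = 8 ns → f = 1/T = 125 MHz.
125 MHz mod fs = 49.5 MHz.
49.5 MHz > fs/2 = 37.75 MHz, folds to fs − 49.5 MHz = 26 MHz.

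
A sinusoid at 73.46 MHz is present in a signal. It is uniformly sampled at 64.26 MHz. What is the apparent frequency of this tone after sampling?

73.46 MHz mod fs = 9.2 MHz.
9.2 MHz ≤ fs/2 = 32.13 MHz, appears at 9.2 MHz.

9.2 MHz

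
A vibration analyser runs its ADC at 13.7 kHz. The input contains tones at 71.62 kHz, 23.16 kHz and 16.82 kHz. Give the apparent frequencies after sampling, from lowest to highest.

fs/2 = 6.85 kHz.
71.62 kHz mod fs = 3.12 kHz.
3.12 kHz ≤ fs/2 = 6.85 kHz, appears at 3.12 kHz.
23.16 kHz mod fs = 9.46 kHz.
9.46 kHz > fs/2 = 6.85 kHz, folds to fs − 9.46 kHz = 4.24 kHz.
16.82 kHz mod fs = 3.12 kHz.
3.12 kHz ≤ fs/2 = 6.85 kHz, appears at 3.12 kHz.
Distinct values: {3.12 kHz, 4.24 kHz}.

3.12 kHz, 4.24 kHz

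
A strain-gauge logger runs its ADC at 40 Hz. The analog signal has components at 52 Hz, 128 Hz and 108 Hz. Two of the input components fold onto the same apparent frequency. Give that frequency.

12 Hz

fs/2 = 20 Hz.
52 Hz mod fs = 12 Hz.
12 Hz ≤ fs/2 = 20 Hz, appears at 12 Hz.
128 Hz mod fs = 8 Hz.
8 Hz ≤ fs/2 = 20 Hz, appears at 8 Hz.
108 Hz mod fs = 28 Hz.
28 Hz > fs/2 = 20 Hz, folds to fs − 28 Hz = 12 Hz.
52 Hz and 108 Hz both map to 12 Hz.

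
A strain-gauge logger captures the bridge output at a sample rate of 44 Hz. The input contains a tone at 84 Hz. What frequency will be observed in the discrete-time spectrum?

84 Hz mod fs = 40 Hz.
40 Hz > fs/2 = 22 Hz, folds to fs − 40 Hz = 4 Hz.

4 Hz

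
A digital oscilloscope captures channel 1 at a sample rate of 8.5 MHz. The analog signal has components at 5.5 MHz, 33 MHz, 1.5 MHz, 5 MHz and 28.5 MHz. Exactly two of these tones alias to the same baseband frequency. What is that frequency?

fs/2 = 4.25 MHz.
5.5 MHz > fs/2 = 4.25 MHz, folds to fs − 5.5 MHz = 3 MHz.
33 MHz mod fs = 7.5 MHz.
7.5 MHz > fs/2 = 4.25 MHz, folds to fs − 7.5 MHz = 1 MHz.
1.5 MHz ≤ fs/2 = 4.25 MHz, passes unchanged.
5 MHz > fs/2 = 4.25 MHz, folds to fs − 5 MHz = 3.5 MHz.
28.5 MHz mod fs = 3 MHz.
3 MHz ≤ fs/2 = 4.25 MHz, appears at 3 MHz.
5.5 MHz and 28.5 MHz both map to 3 MHz.

3 MHz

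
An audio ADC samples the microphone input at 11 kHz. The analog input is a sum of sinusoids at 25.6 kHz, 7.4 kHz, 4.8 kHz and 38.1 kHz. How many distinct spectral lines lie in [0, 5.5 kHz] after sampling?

3

fs/2 = 5.5 kHz.
25.6 kHz mod fs = 3.6 kHz.
3.6 kHz ≤ fs/2 = 5.5 kHz, appears at 3.6 kHz.
7.4 kHz > fs/2 = 5.5 kHz, folds to fs − 7.4 kHz = 3.6 kHz.
4.8 kHz ≤ fs/2 = 5.5 kHz, passes unchanged.
38.1 kHz mod fs = 5.1 kHz.
5.1 kHz ≤ fs/2 = 5.5 kHz, appears at 5.1 kHz.
Distinct values: {3.6 kHz, 4.8 kHz, 5.1 kHz} → 3.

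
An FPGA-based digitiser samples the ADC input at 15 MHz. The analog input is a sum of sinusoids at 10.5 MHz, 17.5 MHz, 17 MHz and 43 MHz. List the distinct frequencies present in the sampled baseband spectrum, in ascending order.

2 MHz, 2.5 MHz, 4.5 MHz

fs/2 = 7.5 MHz.
10.5 MHz > fs/2 = 7.5 MHz, folds to fs − 10.5 MHz = 4.5 MHz.
17.5 MHz mod fs = 2.5 MHz.
2.5 MHz ≤ fs/2 = 7.5 MHz, appears at 2.5 MHz.
17 MHz mod fs = 2 MHz.
2 MHz ≤ fs/2 = 7.5 MHz, appears at 2 MHz.
43 MHz mod fs = 13 MHz.
13 MHz > fs/2 = 7.5 MHz, folds to fs − 13 MHz = 2 MHz.
Distinct values: {2 MHz, 2.5 MHz, 4.5 MHz}.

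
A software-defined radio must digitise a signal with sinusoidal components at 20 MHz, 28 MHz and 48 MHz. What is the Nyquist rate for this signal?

Highest-frequency component: 48 MHz.
Nyquist rate = 2 × 48 MHz = 96 MHz.

96 MHz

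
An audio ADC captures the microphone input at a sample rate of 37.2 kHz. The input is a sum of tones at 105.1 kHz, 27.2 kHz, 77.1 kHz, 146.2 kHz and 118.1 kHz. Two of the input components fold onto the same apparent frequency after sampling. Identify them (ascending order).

105.1 kHz, 118.1 kHz

fs/2 = 18.6 kHz.
105.1 kHz mod fs = 30.7 kHz.
30.7 kHz > fs/2 = 18.6 kHz, folds to fs − 30.7 kHz = 6.5 kHz.
27.2 kHz > fs/2 = 18.6 kHz, folds to fs − 27.2 kHz = 10 kHz.
77.1 kHz mod fs = 2.7 kHz.
2.7 kHz ≤ fs/2 = 18.6 kHz, appears at 2.7 kHz.
146.2 kHz mod fs = 34.6 kHz.
34.6 kHz > fs/2 = 18.6 kHz, folds to fs − 34.6 kHz = 2.6 kHz.
118.1 kHz mod fs = 6.5 kHz.
6.5 kHz ≤ fs/2 = 18.6 kHz, appears at 6.5 kHz.
105.1 kHz and 118.1 kHz both map to 6.5 kHz.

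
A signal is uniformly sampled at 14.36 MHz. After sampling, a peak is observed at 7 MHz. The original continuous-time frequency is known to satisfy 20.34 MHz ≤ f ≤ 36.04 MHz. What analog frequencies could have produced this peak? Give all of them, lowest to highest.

Frequencies that alias to 7 MHz are k·fs ± 7 MHz for integer k ≥ 0.
k=0: 7 MHz.
k=1: 7.36 MHz, 21.36 MHz.
k=2: 21.72 MHz, 35.72 MHz.
k=3: 36.08 MHz, 50.08 MHz.
Within [20.34 MHz, 36.04 MHz]: 21.36 MHz, 21.72 MHz, 35.72 MHz.

21.36 MHz, 21.72 MHz, 35.72 MHz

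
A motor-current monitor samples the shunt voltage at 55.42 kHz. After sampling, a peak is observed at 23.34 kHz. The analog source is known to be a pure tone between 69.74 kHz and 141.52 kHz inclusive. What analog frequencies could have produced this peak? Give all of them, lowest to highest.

78.76 kHz, 87.5 kHz, 134.18 kHz

Frequencies that alias to 23.34 kHz are k·fs ± 23.34 kHz for integer k ≥ 0.
k=0: 23.34 kHz.
k=1: 32.08 kHz, 78.76 kHz.
k=2: 87.5 kHz, 134.18 kHz.
k=3: 142.92 kHz, 189.6 kHz.
Within [69.74 kHz, 141.52 kHz]: 78.76 kHz, 87.5 kHz, 134.18 kHz.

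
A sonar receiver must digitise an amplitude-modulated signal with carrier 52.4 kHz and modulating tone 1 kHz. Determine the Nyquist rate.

106.8 kHz

AM sidebands sit at fc ± fm = 51.4 kHz and 53.4 kHz.
Highest-frequency component: 53.4 kHz.
Nyquist rate = 2 × 53.4 kHz = 106.8 kHz.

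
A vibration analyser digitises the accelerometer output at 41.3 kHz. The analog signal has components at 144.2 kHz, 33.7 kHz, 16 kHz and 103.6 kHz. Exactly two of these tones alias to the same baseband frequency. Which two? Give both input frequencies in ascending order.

fs/2 = 20.65 kHz.
144.2 kHz mod fs = 20.3 kHz.
20.3 kHz ≤ fs/2 = 20.65 kHz, appears at 20.3 kHz.
33.7 kHz > fs/2 = 20.65 kHz, folds to fs − 33.7 kHz = 7.6 kHz.
16 kHz ≤ fs/2 = 20.65 kHz, passes unchanged.
103.6 kHz mod fs = 21 kHz.
21 kHz > fs/2 = 20.65 kHz, folds to fs − 21 kHz = 20.3 kHz.
103.6 kHz and 144.2 kHz both map to 20.3 kHz.

103.6 kHz, 144.2 kHz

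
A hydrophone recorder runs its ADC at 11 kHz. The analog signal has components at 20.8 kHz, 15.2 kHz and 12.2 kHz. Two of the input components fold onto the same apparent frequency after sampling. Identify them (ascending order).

12.2 kHz, 20.8 kHz

fs/2 = 5.5 kHz.
20.8 kHz mod fs = 9.8 kHz.
9.8 kHz > fs/2 = 5.5 kHz, folds to fs − 9.8 kHz = 1.2 kHz.
15.2 kHz mod fs = 4.2 kHz.
4.2 kHz ≤ fs/2 = 5.5 kHz, appears at 4.2 kHz.
12.2 kHz mod fs = 1.2 kHz.
1.2 kHz ≤ fs/2 = 5.5 kHz, appears at 1.2 kHz.
12.2 kHz and 20.8 kHz both map to 1.2 kHz.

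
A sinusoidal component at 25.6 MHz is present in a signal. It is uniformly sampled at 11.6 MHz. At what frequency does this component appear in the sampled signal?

2.4 MHz

25.6 MHz mod fs = 2.4 MHz.
2.4 MHz ≤ fs/2 = 5.8 MHz, appears at 2.4 MHz.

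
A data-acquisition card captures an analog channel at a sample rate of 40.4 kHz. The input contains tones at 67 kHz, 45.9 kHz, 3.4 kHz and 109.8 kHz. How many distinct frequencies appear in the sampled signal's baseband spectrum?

4

fs/2 = 20.2 kHz.
67 kHz mod fs = 26.6 kHz.
26.6 kHz > fs/2 = 20.2 kHz, folds to fs − 26.6 kHz = 13.8 kHz.
45.9 kHz mod fs = 5.5 kHz.
5.5 kHz ≤ fs/2 = 20.2 kHz, appears at 5.5 kHz.
3.4 kHz ≤ fs/2 = 20.2 kHz, passes unchanged.
109.8 kHz mod fs = 29 kHz.
29 kHz > fs/2 = 20.2 kHz, folds to fs − 29 kHz = 11.4 kHz.
Distinct values: {3.4 kHz, 5.5 kHz, 11.4 kHz, 13.8 kHz} → 4.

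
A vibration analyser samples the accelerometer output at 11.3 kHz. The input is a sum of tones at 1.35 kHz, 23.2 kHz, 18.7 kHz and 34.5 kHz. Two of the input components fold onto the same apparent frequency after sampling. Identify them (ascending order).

23.2 kHz, 34.5 kHz

fs/2 = 5.65 kHz.
1.35 kHz ≤ fs/2 = 5.65 kHz, passes unchanged.
23.2 kHz mod fs = 0.6 kHz.
0.6 kHz ≤ fs/2 = 5.65 kHz, appears at 0.6 kHz.
18.7 kHz mod fs = 7.4 kHz.
7.4 kHz > fs/2 = 5.65 kHz, folds to fs − 7.4 kHz = 3.9 kHz.
34.5 kHz mod fs = 0.6 kHz.
0.6 kHz ≤ fs/2 = 5.65 kHz, appears at 0.6 kHz.
23.2 kHz and 34.5 kHz both map to 0.6 kHz.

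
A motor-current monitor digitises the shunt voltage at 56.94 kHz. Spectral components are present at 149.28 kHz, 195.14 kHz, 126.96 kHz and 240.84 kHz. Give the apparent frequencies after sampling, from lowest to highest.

fs/2 = 28.47 kHz.
149.28 kHz mod fs = 35.4 kHz.
35.4 kHz > fs/2 = 28.47 kHz, folds to fs − 35.4 kHz = 21.54 kHz.
195.14 kHz mod fs = 24.32 kHz.
24.32 kHz ≤ fs/2 = 28.47 kHz, appears at 24.32 kHz.
126.96 kHz mod fs = 13.08 kHz.
13.08 kHz ≤ fs/2 = 28.47 kHz, appears at 13.08 kHz.
240.84 kHz mod fs = 13.08 kHz.
13.08 kHz ≤ fs/2 = 28.47 kHz, appears at 13.08 kHz.
Distinct values: {13.08 kHz, 21.54 kHz, 24.32 kHz}.

13.08 kHz, 21.54 kHz, 24.32 kHz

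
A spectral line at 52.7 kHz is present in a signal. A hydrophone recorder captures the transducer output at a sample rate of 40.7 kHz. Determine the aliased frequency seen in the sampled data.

12 kHz

52.7 kHz mod fs = 12 kHz.
12 kHz ≤ fs/2 = 20.35 kHz, appears at 12 kHz.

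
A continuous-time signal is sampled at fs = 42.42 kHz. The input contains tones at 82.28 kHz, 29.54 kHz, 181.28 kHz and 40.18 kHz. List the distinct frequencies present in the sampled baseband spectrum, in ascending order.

2.24 kHz, 2.56 kHz, 11.6 kHz, 12.88 kHz

fs/2 = 21.21 kHz.
82.28 kHz mod fs = 39.86 kHz.
39.86 kHz > fs/2 = 21.21 kHz, folds to fs − 39.86 kHz = 2.56 kHz.
29.54 kHz > fs/2 = 21.21 kHz, folds to fs − 29.54 kHz = 12.88 kHz.
181.28 kHz mod fs = 11.6 kHz.
11.6 kHz ≤ fs/2 = 21.21 kHz, appears at 11.6 kHz.
40.18 kHz > fs/2 = 21.21 kHz, folds to fs − 40.18 kHz = 2.24 kHz.
Distinct values: {2.24 kHz, 2.56 kHz, 11.6 kHz, 12.88 kHz}.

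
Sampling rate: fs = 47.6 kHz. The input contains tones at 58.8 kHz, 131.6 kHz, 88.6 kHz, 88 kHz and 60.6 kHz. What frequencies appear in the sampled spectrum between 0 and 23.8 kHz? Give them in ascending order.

fs/2 = 23.8 kHz.
58.8 kHz mod fs = 11.2 kHz.
11.2 kHz ≤ fs/2 = 23.8 kHz, appears at 11.2 kHz.
131.6 kHz mod fs = 36.4 kHz.
36.4 kHz > fs/2 = 23.8 kHz, folds to fs − 36.4 kHz = 11.2 kHz.
88.6 kHz mod fs = 41 kHz.
41 kHz > fs/2 = 23.8 kHz, folds to fs − 41 kHz = 6.6 kHz.
88 kHz mod fs = 40.4 kHz.
40.4 kHz > fs/2 = 23.8 kHz, folds to fs − 40.4 kHz = 7.2 kHz.
60.6 kHz mod fs = 13 kHz.
13 kHz ≤ fs/2 = 23.8 kHz, appears at 13 kHz.
Distinct values: {6.6 kHz, 7.2 kHz, 11.2 kHz, 13 kHz}.

6.6 kHz, 7.2 kHz, 11.2 kHz, 13 kHz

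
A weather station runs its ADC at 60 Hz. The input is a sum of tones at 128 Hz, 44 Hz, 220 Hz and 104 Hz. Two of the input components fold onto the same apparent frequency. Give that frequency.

16 Hz

fs/2 = 30 Hz.
128 Hz mod fs = 8 Hz.
8 Hz ≤ fs/2 = 30 Hz, appears at 8 Hz.
44 Hz > fs/2 = 30 Hz, folds to fs − 44 Hz = 16 Hz.
220 Hz mod fs = 40 Hz.
40 Hz > fs/2 = 30 Hz, folds to fs − 40 Hz = 20 Hz.
104 Hz mod fs = 44 Hz.
44 Hz > fs/2 = 30 Hz, folds to fs − 44 Hz = 16 Hz.
44 Hz and 104 Hz both map to 16 Hz.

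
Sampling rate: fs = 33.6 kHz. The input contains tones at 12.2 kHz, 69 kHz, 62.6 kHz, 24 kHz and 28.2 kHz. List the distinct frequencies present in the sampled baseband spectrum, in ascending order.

fs/2 = 16.8 kHz.
12.2 kHz ≤ fs/2 = 16.8 kHz, passes unchanged.
69 kHz mod fs = 1.8 kHz.
1.8 kHz ≤ fs/2 = 16.8 kHz, appears at 1.8 kHz.
62.6 kHz mod fs = 29 kHz.
29 kHz > fs/2 = 16.8 kHz, folds to fs − 29 kHz = 4.6 kHz.
24 kHz > fs/2 = 16.8 kHz, folds to fs − 24 kHz = 9.6 kHz.
28.2 kHz > fs/2 = 16.8 kHz, folds to fs − 28.2 kHz = 5.4 kHz.
Distinct values: {1.8 kHz, 4.6 kHz, 5.4 kHz, 9.6 kHz, 12.2 kHz}.

1.8 kHz, 4.6 kHz, 5.4 kHz, 9.6 kHz, 12.2 kHz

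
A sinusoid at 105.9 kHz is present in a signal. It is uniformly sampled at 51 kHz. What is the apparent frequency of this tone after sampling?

105.9 kHz mod fs = 3.9 kHz.
3.9 kHz ≤ fs/2 = 25.5 kHz, appears at 3.9 kHz.

3.9 kHz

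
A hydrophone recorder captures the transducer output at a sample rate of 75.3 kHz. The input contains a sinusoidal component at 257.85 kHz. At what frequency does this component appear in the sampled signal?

257.85 kHz mod fs = 31.95 kHz.
31.95 kHz ≤ fs/2 = 37.65 kHz, appears at 31.95 kHz.

31.95 kHz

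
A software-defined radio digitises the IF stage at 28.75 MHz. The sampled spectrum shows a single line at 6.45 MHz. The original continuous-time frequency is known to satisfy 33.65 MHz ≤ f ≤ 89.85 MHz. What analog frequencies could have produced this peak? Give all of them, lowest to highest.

Frequencies that alias to 6.45 MHz are k·fs ± 6.45 MHz for integer k ≥ 0.
k=0: 6.45 MHz.
k=1: 22.3 MHz, 35.2 MHz.
k=2: 51.05 MHz, 63.95 MHz.
k=3: 79.8 MHz, 92.7 MHz.
k=4: 108.55 MHz, 121.45 MHz.
Within [33.65 MHz, 89.85 MHz]: 35.2 MHz, 51.05 MHz, 63.95 MHz, 79.8 MHz.

35.2 MHz, 51.05 MHz, 63.95 MHz, 79.8 MHz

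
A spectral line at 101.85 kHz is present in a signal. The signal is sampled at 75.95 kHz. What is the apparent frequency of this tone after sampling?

101.85 kHz mod fs = 25.9 kHz.
25.9 kHz ≤ fs/2 = 37.975 kHz, appears at 25.9 kHz.

25.9 kHz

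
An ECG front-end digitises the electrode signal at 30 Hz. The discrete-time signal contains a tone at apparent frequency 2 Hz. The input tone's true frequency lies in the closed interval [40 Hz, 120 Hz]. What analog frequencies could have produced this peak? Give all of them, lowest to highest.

58 Hz, 62 Hz, 88 Hz, 92 Hz, 118 Hz

Frequencies that alias to 2 Hz are k·fs ± 2 Hz for integer k ≥ 0.
k=0: 2 Hz.
k=1: 28 Hz, 32 Hz.
k=2: 58 Hz, 62 Hz.
k=3: 88 Hz, 92 Hz.
k=4: 118 Hz, 122 Hz.
k=5: 148 Hz, 152 Hz.
Within [40 Hz, 120 Hz]: 58 Hz, 62 Hz, 88 Hz, 92 Hz, 118 Hz.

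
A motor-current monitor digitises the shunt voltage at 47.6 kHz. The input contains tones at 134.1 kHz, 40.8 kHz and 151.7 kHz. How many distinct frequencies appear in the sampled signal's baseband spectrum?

fs/2 = 23.8 kHz.
134.1 kHz mod fs = 38.9 kHz.
38.9 kHz > fs/2 = 23.8 kHz, folds to fs − 38.9 kHz = 8.7 kHz.
40.8 kHz > fs/2 = 23.8 kHz, folds to fs − 40.8 kHz = 6.8 kHz.
151.7 kHz mod fs = 8.9 kHz.
8.9 kHz ≤ fs/2 = 23.8 kHz, appears at 8.9 kHz.
Distinct values: {6.8 kHz, 8.7 kHz, 8.9 kHz} → 3.

3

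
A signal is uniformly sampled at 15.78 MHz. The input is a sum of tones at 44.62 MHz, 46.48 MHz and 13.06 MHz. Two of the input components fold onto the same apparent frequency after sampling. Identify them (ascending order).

13.06 MHz, 44.62 MHz

fs/2 = 7.89 MHz.
44.62 MHz mod fs = 13.06 MHz.
13.06 MHz > fs/2 = 7.89 MHz, folds to fs − 13.06 MHz = 2.72 MHz.
46.48 MHz mod fs = 14.92 MHz.
14.92 MHz > fs/2 = 7.89 MHz, folds to fs − 14.92 MHz = 0.86 MHz.
13.06 MHz > fs/2 = 7.89 MHz, folds to fs − 13.06 MHz = 2.72 MHz.
13.06 MHz and 44.62 MHz both map to 2.72 MHz.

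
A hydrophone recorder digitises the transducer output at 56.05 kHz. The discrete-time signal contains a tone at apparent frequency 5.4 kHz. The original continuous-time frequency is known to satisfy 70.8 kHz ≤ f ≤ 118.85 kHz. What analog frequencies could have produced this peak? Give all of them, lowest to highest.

106.7 kHz, 117.5 kHz

Frequencies that alias to 5.4 kHz are k·fs ± 5.4 kHz for integer k ≥ 0.
k=0: 5.4 kHz.
k=1: 50.65 kHz, 61.45 kHz.
k=2: 106.7 kHz, 117.5 kHz.
k=3: 162.75 kHz, 173.55 kHz.
Within [70.8 kHz, 118.85 kHz]: 106.7 kHz, 117.5 kHz.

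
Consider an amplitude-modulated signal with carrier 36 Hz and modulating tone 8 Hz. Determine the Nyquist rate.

88 Hz

AM sidebands sit at fc ± fm = 28 Hz and 44 Hz.
Highest-frequency component: 44 Hz.
Nyquist rate = 2 × 44 Hz = 88 Hz.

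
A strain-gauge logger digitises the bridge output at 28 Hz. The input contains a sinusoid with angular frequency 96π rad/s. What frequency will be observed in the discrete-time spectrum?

8 Hz

ω = 96π rad/s → f = ω/(2π) = 48 Hz.
48 Hz mod fs = 20 Hz.
20 Hz > fs/2 = 14 Hz, folds to fs − 20 Hz = 8 Hz.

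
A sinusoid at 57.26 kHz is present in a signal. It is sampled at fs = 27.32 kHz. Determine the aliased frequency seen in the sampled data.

2.62 kHz

57.26 kHz mod fs = 2.62 kHz.
2.62 kHz ≤ fs/2 = 13.66 kHz, appears at 2.62 kHz.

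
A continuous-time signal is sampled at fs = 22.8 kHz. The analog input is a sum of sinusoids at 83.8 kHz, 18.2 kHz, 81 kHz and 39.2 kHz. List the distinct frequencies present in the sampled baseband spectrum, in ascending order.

4.6 kHz, 6.4 kHz, 7.4 kHz, 10.2 kHz

fs/2 = 11.4 kHz.
83.8 kHz mod fs = 15.4 kHz.
15.4 kHz > fs/2 = 11.4 kHz, folds to fs − 15.4 kHz = 7.4 kHz.
18.2 kHz > fs/2 = 11.4 kHz, folds to fs − 18.2 kHz = 4.6 kHz.
81 kHz mod fs = 12.6 kHz.
12.6 kHz > fs/2 = 11.4 kHz, folds to fs − 12.6 kHz = 10.2 kHz.
39.2 kHz mod fs = 16.4 kHz.
16.4 kHz > fs/2 = 11.4 kHz, folds to fs − 16.4 kHz = 6.4 kHz.
Distinct values: {4.6 kHz, 6.4 kHz, 7.4 kHz, 10.2 kHz}.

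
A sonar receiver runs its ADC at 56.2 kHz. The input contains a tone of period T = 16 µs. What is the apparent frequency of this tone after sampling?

6.3 kHz

T = 16 µs → f = 1/T = 62.5 kHz.
62.5 kHz mod fs = 6.3 kHz.
6.3 kHz ≤ fs/2 = 28.1 kHz, appears at 6.3 kHz.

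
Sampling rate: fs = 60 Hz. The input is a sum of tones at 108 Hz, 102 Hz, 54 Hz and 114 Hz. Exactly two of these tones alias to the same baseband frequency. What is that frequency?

fs/2 = 30 Hz.
108 Hz mod fs = 48 Hz.
48 Hz > fs/2 = 30 Hz, folds to fs − 48 Hz = 12 Hz.
102 Hz mod fs = 42 Hz.
42 Hz > fs/2 = 30 Hz, folds to fs − 42 Hz = 18 Hz.
54 Hz > fs/2 = 30 Hz, folds to fs − 54 Hz = 6 Hz.
114 Hz mod fs = 54 Hz.
54 Hz > fs/2 = 30 Hz, folds to fs − 54 Hz = 6 Hz.
54 Hz and 114 Hz both map to 6 Hz.

6 Hz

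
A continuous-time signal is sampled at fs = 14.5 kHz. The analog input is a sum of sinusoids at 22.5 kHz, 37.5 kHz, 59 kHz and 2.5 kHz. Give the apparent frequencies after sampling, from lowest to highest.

fs/2 = 7.25 kHz.
22.5 kHz mod fs = 8 kHz.
8 kHz > fs/2 = 7.25 kHz, folds to fs − 8 kHz = 6.5 kHz.
37.5 kHz mod fs = 8.5 kHz.
8.5 kHz > fs/2 = 7.25 kHz, folds to fs − 8.5 kHz = 6 kHz.
59 kHz mod fs = 1 kHz.
1 kHz ≤ fs/2 = 7.25 kHz, appears at 1 kHz.
2.5 kHz ≤ fs/2 = 7.25 kHz, passes unchanged.
Distinct values: {1 kHz, 2.5 kHz, 6 kHz, 6.5 kHz}.

1 kHz, 2.5 kHz, 6 kHz, 6.5 kHz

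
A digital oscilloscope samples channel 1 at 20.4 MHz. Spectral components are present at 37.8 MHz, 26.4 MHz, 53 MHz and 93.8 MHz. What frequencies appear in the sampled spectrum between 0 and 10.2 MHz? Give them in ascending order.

3 MHz, 6 MHz, 8.2 MHz

fs/2 = 10.2 MHz.
37.8 MHz mod fs = 17.4 MHz.
17.4 MHz > fs/2 = 10.2 MHz, folds to fs − 17.4 MHz = 3 MHz.
26.4 MHz mod fs = 6 MHz.
6 MHz ≤ fs/2 = 10.2 MHz, appears at 6 MHz.
53 MHz mod fs = 12.2 MHz.
12.2 MHz > fs/2 = 10.2 MHz, folds to fs − 12.2 MHz = 8.2 MHz.
93.8 MHz mod fs = 12.2 MHz.
12.2 MHz > fs/2 = 10.2 MHz, folds to fs − 12.2 MHz = 8.2 MHz.
Distinct values: {3 MHz, 6 MHz, 8.2 MHz}.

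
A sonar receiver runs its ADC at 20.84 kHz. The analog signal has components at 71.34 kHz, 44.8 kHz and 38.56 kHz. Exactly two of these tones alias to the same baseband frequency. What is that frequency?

fs/2 = 10.42 kHz.
71.34 kHz mod fs = 8.82 kHz.
8.82 kHz ≤ fs/2 = 10.42 kHz, appears at 8.82 kHz.
44.8 kHz mod fs = 3.12 kHz.
3.12 kHz ≤ fs/2 = 10.42 kHz, appears at 3.12 kHz.
38.56 kHz mod fs = 17.72 kHz.
17.72 kHz > fs/2 = 10.42 kHz, folds to fs − 17.72 kHz = 3.12 kHz.
38.56 kHz and 44.8 kHz both map to 3.12 kHz.

3.12 kHz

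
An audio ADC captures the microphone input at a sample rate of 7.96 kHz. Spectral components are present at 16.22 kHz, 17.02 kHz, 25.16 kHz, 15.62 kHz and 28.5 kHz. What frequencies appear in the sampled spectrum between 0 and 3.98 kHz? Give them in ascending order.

fs/2 = 3.98 kHz.
16.22 kHz mod fs = 0.3 kHz.
0.3 kHz ≤ fs/2 = 3.98 kHz, appears at 0.3 kHz.
17.02 kHz mod fs = 1.1 kHz.
1.1 kHz ≤ fs/2 = 3.98 kHz, appears at 1.1 kHz.
25.16 kHz mod fs = 1.28 kHz.
1.28 kHz ≤ fs/2 = 3.98 kHz, appears at 1.28 kHz.
15.62 kHz mod fs = 7.66 kHz.
7.66 kHz > fs/2 = 3.98 kHz, folds to fs − 7.66 kHz = 0.3 kHz.
28.5 kHz mod fs = 4.62 kHz.
4.62 kHz > fs/2 = 3.98 kHz, folds to fs − 4.62 kHz = 3.34 kHz.
Distinct values: {0.3 kHz, 1.1 kHz, 1.28 kHz, 3.34 kHz}.

0.3 kHz, 1.1 kHz, 1.28 kHz, 3.34 kHz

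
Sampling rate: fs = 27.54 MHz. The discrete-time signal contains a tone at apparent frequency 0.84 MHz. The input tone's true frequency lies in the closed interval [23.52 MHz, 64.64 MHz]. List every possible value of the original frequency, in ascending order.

26.7 MHz, 28.38 MHz, 54.24 MHz, 55.92 MHz

Frequencies that alias to 0.84 MHz are k·fs ± 0.84 MHz for integer k ≥ 0.
k=0: 0.84 MHz.
k=1: 26.7 MHz, 28.38 MHz.
k=2: 54.24 MHz, 55.92 MHz.
k=3: 81.78 MHz, 83.46 MHz.
Within [23.52 MHz, 64.64 MHz]: 26.7 MHz, 28.38 MHz, 54.24 MHz, 55.92 MHz.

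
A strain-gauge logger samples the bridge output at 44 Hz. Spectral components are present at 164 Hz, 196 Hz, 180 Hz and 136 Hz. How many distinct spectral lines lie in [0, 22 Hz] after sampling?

3

fs/2 = 22 Hz.
164 Hz mod fs = 32 Hz.
32 Hz > fs/2 = 22 Hz, folds to fs − 32 Hz = 12 Hz.
196 Hz mod fs = 20 Hz.
20 Hz ≤ fs/2 = 22 Hz, appears at 20 Hz.
180 Hz mod fs = 4 Hz.
4 Hz ≤ fs/2 = 22 Hz, appears at 4 Hz.
136 Hz mod fs = 4 Hz.
4 Hz ≤ fs/2 = 22 Hz, appears at 4 Hz.
Distinct values: {4 Hz, 12 Hz, 20 Hz} → 3.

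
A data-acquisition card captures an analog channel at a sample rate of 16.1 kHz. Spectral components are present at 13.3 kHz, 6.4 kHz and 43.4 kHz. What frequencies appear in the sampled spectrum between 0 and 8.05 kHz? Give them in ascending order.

2.8 kHz, 4.9 kHz, 6.4 kHz

fs/2 = 8.05 kHz.
13.3 kHz > fs/2 = 8.05 kHz, folds to fs − 13.3 kHz = 2.8 kHz.
6.4 kHz ≤ fs/2 = 8.05 kHz, passes unchanged.
43.4 kHz mod fs = 11.2 kHz.
11.2 kHz > fs/2 = 8.05 kHz, folds to fs − 11.2 kHz = 4.9 kHz.
Distinct values: {2.8 kHz, 4.9 kHz, 6.4 kHz}.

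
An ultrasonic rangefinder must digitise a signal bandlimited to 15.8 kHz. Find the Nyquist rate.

31.6 kHz

Nyquist rate = 2 × 15.8 kHz = 31.6 kHz.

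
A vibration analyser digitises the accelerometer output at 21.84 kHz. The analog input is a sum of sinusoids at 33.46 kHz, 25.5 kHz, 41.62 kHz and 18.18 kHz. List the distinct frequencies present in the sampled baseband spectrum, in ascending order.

2.06 kHz, 3.66 kHz, 10.22 kHz

fs/2 = 10.92 kHz.
33.46 kHz mod fs = 11.62 kHz.
11.62 kHz > fs/2 = 10.92 kHz, folds to fs − 11.62 kHz = 10.22 kHz.
25.5 kHz mod fs = 3.66 kHz.
3.66 kHz ≤ fs/2 = 10.92 kHz, appears at 3.66 kHz.
41.62 kHz mod fs = 19.78 kHz.
19.78 kHz > fs/2 = 10.92 kHz, folds to fs − 19.78 kHz = 2.06 kHz.
18.18 kHz > fs/2 = 10.92 kHz, folds to fs − 18.18 kHz = 3.66 kHz.
Distinct values: {2.06 kHz, 3.66 kHz, 10.22 kHz}.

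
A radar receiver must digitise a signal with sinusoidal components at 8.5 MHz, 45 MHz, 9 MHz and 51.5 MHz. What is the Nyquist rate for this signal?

103 MHz

Highest-frequency component: 51.5 MHz.
Nyquist rate = 2 × 51.5 MHz = 103 MHz.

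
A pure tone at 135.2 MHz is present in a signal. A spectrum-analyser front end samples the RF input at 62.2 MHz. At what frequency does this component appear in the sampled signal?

135.2 MHz mod fs = 10.8 MHz.
10.8 MHz ≤ fs/2 = 31.1 MHz, appears at 10.8 MHz.

10.8 MHz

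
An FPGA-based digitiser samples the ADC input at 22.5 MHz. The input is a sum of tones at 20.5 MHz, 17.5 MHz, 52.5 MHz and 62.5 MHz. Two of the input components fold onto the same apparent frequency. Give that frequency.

5 MHz

fs/2 = 11.25 MHz.
20.5 MHz > fs/2 = 11.25 MHz, folds to fs − 20.5 MHz = 2 MHz.
17.5 MHz > fs/2 = 11.25 MHz, folds to fs − 17.5 MHz = 5 MHz.
52.5 MHz mod fs = 7.5 MHz.
7.5 MHz ≤ fs/2 = 11.25 MHz, appears at 7.5 MHz.
62.5 MHz mod fs = 17.5 MHz.
17.5 MHz > fs/2 = 11.25 MHz, folds to fs − 17.5 MHz = 5 MHz.
17.5 MHz and 62.5 MHz both map to 5 MHz.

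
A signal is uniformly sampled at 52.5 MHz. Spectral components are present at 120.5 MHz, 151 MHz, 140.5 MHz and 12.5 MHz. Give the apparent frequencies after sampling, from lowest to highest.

6.5 MHz, 12.5 MHz, 15.5 MHz, 17 MHz

fs/2 = 26.25 MHz.
120.5 MHz mod fs = 15.5 MHz.
15.5 MHz ≤ fs/2 = 26.25 MHz, appears at 15.5 MHz.
151 MHz mod fs = 46 MHz.
46 MHz > fs/2 = 26.25 MHz, folds to fs − 46 MHz = 6.5 MHz.
140.5 MHz mod fs = 35.5 MHz.
35.5 MHz > fs/2 = 26.25 MHz, folds to fs − 35.5 MHz = 17 MHz.
12.5 MHz ≤ fs/2 = 26.25 MHz, passes unchanged.
Distinct values: {6.5 MHz, 12.5 MHz, 15.5 MHz, 17 MHz}.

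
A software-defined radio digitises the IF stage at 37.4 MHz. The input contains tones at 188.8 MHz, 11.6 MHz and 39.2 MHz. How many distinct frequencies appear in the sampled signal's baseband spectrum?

fs/2 = 18.7 MHz.
188.8 MHz mod fs = 1.8 MHz.
1.8 MHz ≤ fs/2 = 18.7 MHz, appears at 1.8 MHz.
11.6 MHz ≤ fs/2 = 18.7 MHz, passes unchanged.
39.2 MHz mod fs = 1.8 MHz.
1.8 MHz ≤ fs/2 = 18.7 MHz, appears at 1.8 MHz.
Distinct values: {1.8 MHz, 11.6 MHz} → 2.

2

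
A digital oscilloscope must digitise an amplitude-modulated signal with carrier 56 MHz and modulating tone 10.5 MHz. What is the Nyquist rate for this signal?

AM sidebands sit at fc ± fm = 45.5 MHz and 66.5 MHz.
Highest-frequency component: 66.5 MHz.
Nyquist rate = 2 × 66.5 MHz = 133 MHz.

133 MHz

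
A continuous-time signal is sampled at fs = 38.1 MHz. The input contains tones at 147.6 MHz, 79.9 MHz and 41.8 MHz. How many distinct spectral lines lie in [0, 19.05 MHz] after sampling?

2

fs/2 = 19.05 MHz.
147.6 MHz mod fs = 33.3 MHz.
33.3 MHz > fs/2 = 19.05 MHz, folds to fs − 33.3 MHz = 4.8 MHz.
79.9 MHz mod fs = 3.7 MHz.
3.7 MHz ≤ fs/2 = 19.05 MHz, appears at 3.7 MHz.
41.8 MHz mod fs = 3.7 MHz.
3.7 MHz ≤ fs/2 = 19.05 MHz, appears at 3.7 MHz.
Distinct values: {3.7 MHz, 4.8 MHz} → 2.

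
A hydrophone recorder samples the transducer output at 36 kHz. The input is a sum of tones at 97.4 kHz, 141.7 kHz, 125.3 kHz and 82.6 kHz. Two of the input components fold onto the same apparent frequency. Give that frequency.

fs/2 = 18 kHz.
97.4 kHz mod fs = 25.4 kHz.
25.4 kHz > fs/2 = 18 kHz, folds to fs − 25.4 kHz = 10.6 kHz.
141.7 kHz mod fs = 33.7 kHz.
33.7 kHz > fs/2 = 18 kHz, folds to fs − 33.7 kHz = 2.3 kHz.
125.3 kHz mod fs = 17.3 kHz.
17.3 kHz ≤ fs/2 = 18 kHz, appears at 17.3 kHz.
82.6 kHz mod fs = 10.6 kHz.
10.6 kHz ≤ fs/2 = 18 kHz, appears at 10.6 kHz.
82.6 kHz and 97.4 kHz both map to 10.6 kHz.

10.6 kHz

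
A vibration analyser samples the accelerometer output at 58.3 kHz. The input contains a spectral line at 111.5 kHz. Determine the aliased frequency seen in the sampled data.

111.5 kHz mod fs = 53.2 kHz.
53.2 kHz > fs/2 = 29.15 kHz, folds to fs − 53.2 kHz = 5.1 kHz.

5.1 kHz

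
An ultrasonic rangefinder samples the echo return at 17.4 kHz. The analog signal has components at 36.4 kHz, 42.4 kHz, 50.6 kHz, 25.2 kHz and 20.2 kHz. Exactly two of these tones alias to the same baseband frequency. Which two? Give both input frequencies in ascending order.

36.4 kHz, 50.6 kHz

fs/2 = 8.7 kHz.
36.4 kHz mod fs = 1.6 kHz.
1.6 kHz ≤ fs/2 = 8.7 kHz, appears at 1.6 kHz.
42.4 kHz mod fs = 7.6 kHz.
7.6 kHz ≤ fs/2 = 8.7 kHz, appears at 7.6 kHz.
50.6 kHz mod fs = 15.8 kHz.
15.8 kHz > fs/2 = 8.7 kHz, folds to fs − 15.8 kHz = 1.6 kHz.
25.2 kHz mod fs = 7.8 kHz.
7.8 kHz ≤ fs/2 = 8.7 kHz, appears at 7.8 kHz.
20.2 kHz mod fs = 2.8 kHz.
2.8 kHz ≤ fs/2 = 8.7 kHz, appears at 2.8 kHz.
36.4 kHz and 50.6 kHz both map to 1.6 kHz.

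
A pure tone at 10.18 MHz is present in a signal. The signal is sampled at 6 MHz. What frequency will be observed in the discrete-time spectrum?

1.82 MHz

10.18 MHz mod fs = 4.18 MHz.
4.18 MHz > fs/2 = 3 MHz, folds to fs − 4.18 MHz = 1.82 MHz.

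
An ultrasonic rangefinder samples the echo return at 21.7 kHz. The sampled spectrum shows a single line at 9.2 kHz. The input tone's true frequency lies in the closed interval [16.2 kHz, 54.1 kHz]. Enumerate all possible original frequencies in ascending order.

Frequencies that alias to 9.2 kHz are k·fs ± 9.2 kHz for integer k ≥ 0.
k=0: 9.2 kHz.
k=1: 12.5 kHz, 30.9 kHz.
k=2: 34.2 kHz, 52.6 kHz.
k=3: 55.9 kHz, 74.3 kHz.
Within [16.2 kHz, 54.1 kHz]: 30.9 kHz, 34.2 kHz, 52.6 kHz.

30.9 kHz, 34.2 kHz, 52.6 kHz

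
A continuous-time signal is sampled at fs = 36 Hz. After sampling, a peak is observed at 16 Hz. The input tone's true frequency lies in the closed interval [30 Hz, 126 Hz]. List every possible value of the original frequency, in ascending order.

52 Hz, 56 Hz, 88 Hz, 92 Hz, 124 Hz

Frequencies that alias to 16 Hz are k·fs ± 16 Hz for integer k ≥ 0.
k=0: 16 Hz.
k=1: 20 Hz, 52 Hz.
k=2: 56 Hz, 88 Hz.
k=3: 92 Hz, 124 Hz.
k=4: 128 Hz, 160 Hz.
Within [30 Hz, 126 Hz]: 52 Hz, 56 Hz, 88 Hz, 92 Hz, 124 Hz.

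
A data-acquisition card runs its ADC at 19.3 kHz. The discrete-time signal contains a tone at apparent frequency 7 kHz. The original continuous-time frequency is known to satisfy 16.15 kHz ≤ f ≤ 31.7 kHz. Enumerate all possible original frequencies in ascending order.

26.3 kHz, 31.6 kHz

Frequencies that alias to 7 kHz are k·fs ± 7 kHz for integer k ≥ 0.
k=0: 7 kHz.
k=1: 12.3 kHz, 26.3 kHz.
k=2: 31.6 kHz, 45.6 kHz.
k=3: 50.9 kHz, 64.9 kHz.
Within [16.15 kHz, 31.7 kHz]: 26.3 kHz, 31.6 kHz.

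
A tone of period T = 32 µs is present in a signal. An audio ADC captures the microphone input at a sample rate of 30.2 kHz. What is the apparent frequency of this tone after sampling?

T = 32 µs → f = 1/T = 31.25 kHz.
31.25 kHz mod fs = 1.05 kHz.
1.05 kHz ≤ fs/2 = 15.1 kHz, appears at 1.05 kHz.

1.05 kHz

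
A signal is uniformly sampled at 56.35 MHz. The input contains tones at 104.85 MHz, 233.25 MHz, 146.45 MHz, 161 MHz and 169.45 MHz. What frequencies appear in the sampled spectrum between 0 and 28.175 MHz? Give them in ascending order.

fs/2 = 28.175 MHz.
104.85 MHz mod fs = 48.5 MHz.
48.5 MHz > fs/2 = 28.175 MHz, folds to fs − 48.5 MHz = 7.85 MHz.
233.25 MHz mod fs = 7.85 MHz.
7.85 MHz ≤ fs/2 = 28.175 MHz, appears at 7.85 MHz.
146.45 MHz mod fs = 33.75 MHz.
33.75 MHz > fs/2 = 28.175 MHz, folds to fs − 33.75 MHz = 22.6 MHz.
161 MHz mod fs = 48.3 MHz.
48.3 MHz > fs/2 = 28.175 MHz, folds to fs − 48.3 MHz = 8.05 MHz.
169.45 MHz mod fs = 0.4 MHz.
0.4 MHz ≤ fs/2 = 28.175 MHz, appears at 0.4 MHz.
Distinct values: {0.4 MHz, 7.85 MHz, 8.05 MHz, 22.6 MHz}.

0.4 MHz, 7.85 MHz, 8.05 MHz, 22.6 MHz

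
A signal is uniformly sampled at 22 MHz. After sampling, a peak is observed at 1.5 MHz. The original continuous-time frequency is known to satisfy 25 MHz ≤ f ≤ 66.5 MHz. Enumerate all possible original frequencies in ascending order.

42.5 MHz, 45.5 MHz, 64.5 MHz

Frequencies that alias to 1.5 MHz are k·fs ± 1.5 MHz for integer k ≥ 0.
k=0: 1.5 MHz.
k=1: 20.5 MHz, 23.5 MHz.
k=2: 42.5 MHz, 45.5 MHz.
k=3: 64.5 MHz, 67.5 MHz.
k=4: 86.5 MHz, 89.5 MHz.
Within [25 MHz, 66.5 MHz]: 42.5 MHz, 45.5 MHz, 64.5 MHz.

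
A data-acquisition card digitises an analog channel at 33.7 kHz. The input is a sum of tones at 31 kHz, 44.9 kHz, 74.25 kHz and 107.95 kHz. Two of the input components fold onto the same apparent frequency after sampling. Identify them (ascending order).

74.25 kHz, 107.95 kHz

fs/2 = 16.85 kHz.
31 kHz > fs/2 = 16.85 kHz, folds to fs − 31 kHz = 2.7 kHz.
44.9 kHz mod fs = 11.2 kHz.
11.2 kHz ≤ fs/2 = 16.85 kHz, appears at 11.2 kHz.
74.25 kHz mod fs = 6.85 kHz.
6.85 kHz ≤ fs/2 = 16.85 kHz, appears at 6.85 kHz.
107.95 kHz mod fs = 6.85 kHz.
6.85 kHz ≤ fs/2 = 16.85 kHz, appears at 6.85 kHz.
74.25 kHz and 107.95 kHz both map to 6.85 kHz.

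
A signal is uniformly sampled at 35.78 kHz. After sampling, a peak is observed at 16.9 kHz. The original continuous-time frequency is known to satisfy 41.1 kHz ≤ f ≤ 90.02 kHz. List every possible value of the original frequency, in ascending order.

52.68 kHz, 54.66 kHz, 88.46 kHz

Frequencies that alias to 16.9 kHz are k·fs ± 16.9 kHz for integer k ≥ 0.
k=0: 16.9 kHz.
k=1: 18.88 kHz, 52.68 kHz.
k=2: 54.66 kHz, 88.46 kHz.
k=3: 90.44 kHz, 124.24 kHz.
Within [41.1 kHz, 90.02 kHz]: 52.68 kHz, 54.66 kHz, 88.46 kHz.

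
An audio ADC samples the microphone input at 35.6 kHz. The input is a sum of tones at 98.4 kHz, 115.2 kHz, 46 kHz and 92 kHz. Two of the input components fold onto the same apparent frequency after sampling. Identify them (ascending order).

fs/2 = 17.8 kHz.
98.4 kHz mod fs = 27.2 kHz.
27.2 kHz > fs/2 = 17.8 kHz, folds to fs − 27.2 kHz = 8.4 kHz.
115.2 kHz mod fs = 8.4 kHz.
8.4 kHz ≤ fs/2 = 17.8 kHz, appears at 8.4 kHz.
46 kHz mod fs = 10.4 kHz.
10.4 kHz ≤ fs/2 = 17.8 kHz, appears at 10.4 kHz.
92 kHz mod fs = 20.8 kHz.
20.8 kHz > fs/2 = 17.8 kHz, folds to fs − 20.8 kHz = 14.8 kHz.
98.4 kHz and 115.2 kHz both map to 8.4 kHz.

98.4 kHz, 115.2 kHz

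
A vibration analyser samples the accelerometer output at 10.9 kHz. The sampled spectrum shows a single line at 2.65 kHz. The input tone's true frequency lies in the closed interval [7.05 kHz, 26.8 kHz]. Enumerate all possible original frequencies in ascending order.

Frequencies that alias to 2.65 kHz are k·fs ± 2.65 kHz for integer k ≥ 0.
k=0: 2.65 kHz.
k=1: 8.25 kHz, 13.55 kHz.
k=2: 19.15 kHz, 24.45 kHz.
k=3: 30.05 kHz, 35.35 kHz.
Within [7.05 kHz, 26.8 kHz]: 8.25 kHz, 13.55 kHz, 19.15 kHz, 24.45 kHz.

8.25 kHz, 13.55 kHz, 19.15 kHz, 24.45 kHz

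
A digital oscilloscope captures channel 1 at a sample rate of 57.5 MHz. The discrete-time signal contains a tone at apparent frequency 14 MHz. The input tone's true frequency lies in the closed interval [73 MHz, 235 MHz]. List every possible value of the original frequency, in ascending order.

101 MHz, 129 MHz, 158.5 MHz, 186.5 MHz, 216 MHz

Frequencies that alias to 14 MHz are k·fs ± 14 MHz for integer k ≥ 0.
k=0: 14 MHz.
k=1: 43.5 MHz, 71.5 MHz.
k=2: 101 MHz, 129 MHz.
k=3: 158.5 MHz, 186.5 MHz.
k=4: 216 MHz, 244 MHz.
k=5: 273.5 MHz, 301.5 MHz.
Within [73 MHz, 235 MHz]: 101 MHz, 129 MHz, 158.5 MHz, 186.5 MHz, 216 MHz.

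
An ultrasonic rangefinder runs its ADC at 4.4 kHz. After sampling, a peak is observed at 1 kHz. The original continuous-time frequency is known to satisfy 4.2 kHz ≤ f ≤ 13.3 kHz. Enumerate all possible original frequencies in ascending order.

5.4 kHz, 7.8 kHz, 9.8 kHz, 12.2 kHz

Frequencies that alias to 1 kHz are k·fs ± 1 kHz for integer k ≥ 0.
k=0: 1 kHz.
k=1: 3.4 kHz, 5.4 kHz.
k=2: 7.8 kHz, 9.8 kHz.
k=3: 12.2 kHz, 14.2 kHz.
k=4: 16.6 kHz, 18.6 kHz.
Within [4.2 kHz, 13.3 kHz]: 5.4 kHz, 7.8 kHz, 9.8 kHz, 12.2 kHz.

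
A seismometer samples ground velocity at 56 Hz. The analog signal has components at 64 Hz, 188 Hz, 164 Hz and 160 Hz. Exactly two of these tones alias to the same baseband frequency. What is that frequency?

8 Hz

fs/2 = 28 Hz.
64 Hz mod fs = 8 Hz.
8 Hz ≤ fs/2 = 28 Hz, appears at 8 Hz.
188 Hz mod fs = 20 Hz.
20 Hz ≤ fs/2 = 28 Hz, appears at 20 Hz.
164 Hz mod fs = 52 Hz.
52 Hz > fs/2 = 28 Hz, folds to fs − 52 Hz = 4 Hz.
160 Hz mod fs = 48 Hz.
48 Hz > fs/2 = 28 Hz, folds to fs − 48 Hz = 8 Hz.
64 Hz and 160 Hz both map to 8 Hz.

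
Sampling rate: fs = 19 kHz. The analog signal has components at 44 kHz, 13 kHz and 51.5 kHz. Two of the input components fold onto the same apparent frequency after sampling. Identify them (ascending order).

fs/2 = 9.5 kHz.
44 kHz mod fs = 6 kHz.
6 kHz ≤ fs/2 = 9.5 kHz, appears at 6 kHz.
13 kHz > fs/2 = 9.5 kHz, folds to fs − 13 kHz = 6 kHz.
51.5 kHz mod fs = 13.5 kHz.
13.5 kHz > fs/2 = 9.5 kHz, folds to fs − 13.5 kHz = 5.5 kHz.
13 kHz and 44 kHz both map to 6 kHz.

13 kHz, 44 kHz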